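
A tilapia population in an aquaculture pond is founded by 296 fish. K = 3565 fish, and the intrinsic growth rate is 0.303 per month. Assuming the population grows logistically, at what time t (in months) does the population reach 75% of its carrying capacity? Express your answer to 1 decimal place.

A = (K − N₀)/N₀ = (3565 − 296)/296 = 11.044.
Solve 3565/(1 + 11.044·e^(−0.303t)) = 2673.75: 1 + 11.044·e^(−0.303t) = 1.3333, so e^(−0.303t) = 0.0301825.
−0.303·t = ln(0.0301825) = -3.5005, so t = 3.5005/0.303 = 11.553.

11.6 months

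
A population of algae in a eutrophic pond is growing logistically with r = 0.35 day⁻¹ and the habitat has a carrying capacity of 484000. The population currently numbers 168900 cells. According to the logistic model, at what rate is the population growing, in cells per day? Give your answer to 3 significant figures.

38500 cells per day

dN/dt = rN(1 − N/K) = 0.35 × 168900 × (1 − 168900/484000).
1 − 168900/484000 = 0.65103; dN/dt = 0.35 × 168900 × 0.65103 = 38486.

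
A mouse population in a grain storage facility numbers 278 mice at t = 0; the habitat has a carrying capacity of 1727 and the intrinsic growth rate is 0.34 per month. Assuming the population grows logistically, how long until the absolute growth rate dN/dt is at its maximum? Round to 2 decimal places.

4.86 months

Logistic growth is fastest at N = K/2 = 863.5.
A = (K − N₀)/N₀ = 5.2122. Set K/(1 + A·e^(−rt)) = K/2 → A·e^(−rt) = 1.
e^(−0.34t) = 1/5.2122 = 0.191856, so t = ln(5.2122)/0.34 = 1.651/0.34 = 4.8559.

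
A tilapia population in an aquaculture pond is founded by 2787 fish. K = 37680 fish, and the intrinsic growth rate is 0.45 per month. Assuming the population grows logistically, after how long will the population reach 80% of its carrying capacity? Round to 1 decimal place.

8.7 months

A = (K − N₀)/N₀ = (37680 − 2787)/2787 = 12.52.
Solve 37680/(1 + 12.52·e^(−0.45t)) = 30144: 1 + 12.52·e^(−0.45t) = 1.25, so e^(−0.45t) = 0.0199682.
−0.45·t = ln(0.0199682) = -3.9136, so t = 3.9136/0.45 = 8.6969.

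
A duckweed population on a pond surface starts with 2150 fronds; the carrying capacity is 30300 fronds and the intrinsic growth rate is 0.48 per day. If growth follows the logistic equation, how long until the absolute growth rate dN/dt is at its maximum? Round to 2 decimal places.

Logistic growth is fastest at N = K/2 = 15150.
A = (K − N₀)/N₀ = 13.093. Set K/(1 + A·e^(−rt)) = K/2 → A·e^(−rt) = 1.
e^(−0.48t) = 1/13.093 = 0.0763766, so t = ln(13.093)/0.48 = 2.5721/0.48 = 5.3585.

5.36 days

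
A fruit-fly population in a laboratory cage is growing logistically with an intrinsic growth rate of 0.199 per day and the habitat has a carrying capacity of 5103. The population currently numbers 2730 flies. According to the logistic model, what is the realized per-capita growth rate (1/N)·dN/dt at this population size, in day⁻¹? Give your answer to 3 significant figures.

0.0925 per day

(1/N)·dN/dt = r(1 − N/K) = 0.199 × (1 − 2730/5103).
= 0.199 × 0.46502 = 0.092539.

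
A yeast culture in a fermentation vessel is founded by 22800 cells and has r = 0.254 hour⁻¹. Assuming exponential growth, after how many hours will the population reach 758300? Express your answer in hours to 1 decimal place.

Set N₀·e^(rt) = 758300: e^(0.254·t) = 758300/22800 = 33.259.
0.254·t = ln(33.259) = 3.5043, so t = 3.5043/0.254 = 13.797.

13.8 hours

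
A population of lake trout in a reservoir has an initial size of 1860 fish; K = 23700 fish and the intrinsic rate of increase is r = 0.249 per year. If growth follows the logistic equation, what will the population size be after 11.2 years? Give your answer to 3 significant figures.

A = (K − N₀)/N₀ = (23700 − 1860)/1860 = 11.742.
N(t) = K/(1 + A·e^(−rt)) = 23700/(1 + 11.742×e^(−0.249×11.2)).
e^(−2.789) = 0.061495; denominator = 1 + 11.742×0.061495 = 1.7221.
N = 23700/1.7221 = 13762.5.

13800 fish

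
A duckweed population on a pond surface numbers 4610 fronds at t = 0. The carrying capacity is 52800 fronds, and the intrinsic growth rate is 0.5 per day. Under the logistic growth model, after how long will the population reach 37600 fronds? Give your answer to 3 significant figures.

6.51 days

A = (K − N₀)/N₀ = (52800 − 4610)/4610 = 10.453.
Solve 52800/(1 + 10.453·e^(−0.5t)) = 37600: 1 + 10.453·e^(−0.5t) = 1.4043, so e^(−0.5t) = 0.0386723.
−0.5·t = ln(0.0386723) = -3.2526, so t = 3.2526/0.5 = 6.5053.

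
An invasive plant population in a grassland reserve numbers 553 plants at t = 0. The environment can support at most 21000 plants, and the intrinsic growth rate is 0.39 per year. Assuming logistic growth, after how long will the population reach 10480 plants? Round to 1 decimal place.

A = (K − N₀)/N₀ = (21000 − 553)/553 = 36.975.
Solve 21000/(1 + 36.975·e^(−0.39t)) = 10480: 1 + 36.975·e^(−0.39t) = 2.0038, so e^(−0.39t) = 0.0271488.
−0.39·t = ln(0.0271488) = -3.6064, so t = 3.6064/0.39 = 9.2472.

9.2 years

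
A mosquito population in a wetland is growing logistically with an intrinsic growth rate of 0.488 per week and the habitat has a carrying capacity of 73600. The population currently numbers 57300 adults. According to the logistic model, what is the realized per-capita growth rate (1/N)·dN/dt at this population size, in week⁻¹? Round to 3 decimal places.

0.108 per week

(1/N)·dN/dt = r(1 − N/K) = 0.488 × (1 − 57300/73600).
= 0.488 × 0.22147 = 0.10808.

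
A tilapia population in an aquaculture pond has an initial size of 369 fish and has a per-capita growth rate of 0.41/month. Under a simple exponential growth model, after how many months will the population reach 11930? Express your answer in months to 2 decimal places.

8.48 months

Set N₀·e^(rt) = 11930: e^(0.41·t) = 11930/369 = 32.331.
0.41·t = ln(32.331) = 3.476, so t = 3.476/0.41 = 8.4781.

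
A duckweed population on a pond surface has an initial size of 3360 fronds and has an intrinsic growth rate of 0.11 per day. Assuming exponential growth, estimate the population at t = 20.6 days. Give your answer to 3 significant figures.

N(t) = N₀·e^(rt) = 3360 × e^(0.11×20.6) = 3360 × e^2.266.
e^2.266 ≈ 9.6408, so N ≈ 3360 × 9.6408 = 32393.

32400 fronds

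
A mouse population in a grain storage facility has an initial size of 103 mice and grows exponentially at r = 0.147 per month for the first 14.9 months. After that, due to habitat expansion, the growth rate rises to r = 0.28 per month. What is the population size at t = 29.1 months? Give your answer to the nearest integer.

Phase 1: N(14.9) = 103·e^(0.147×14.9) = 103·e^2.19 = 920.603.
Phase 2 runs for 29.1 − 14.9 = 14.2 months at r = 0.28.
N(29.1) = 920.603·e^(0.28×14.2) = 920.603·e^3.976 = 49071.3.

49071 mice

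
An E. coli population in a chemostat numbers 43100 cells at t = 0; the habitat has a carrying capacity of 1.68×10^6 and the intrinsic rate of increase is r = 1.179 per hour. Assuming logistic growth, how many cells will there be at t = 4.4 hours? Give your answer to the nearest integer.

A = (K − N₀)/N₀ = (1.68×10^6 − 43100)/43100 = 37.979.
N(t) = K/(1 + A·e^(−rt)) = 1.68×10^6/(1 + 37.979×e^(−1.179×4.4)).
e^(−5.188) = 0.0055854; denominator = 1 + 37.979×0.0055854 = 1.2121.
N = 1.68×10^6/1.2121 = 1.385992×10^6.

1385992 cells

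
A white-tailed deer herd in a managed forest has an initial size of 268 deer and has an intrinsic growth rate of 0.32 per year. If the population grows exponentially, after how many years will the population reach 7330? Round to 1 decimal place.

Set N₀·e^(rt) = 7330: e^(0.32·t) = 7330/268 = 27.351.
0.32·t = ln(27.351) = 3.3087, so t = 3.3087/0.32 = 10.34.

10.3 years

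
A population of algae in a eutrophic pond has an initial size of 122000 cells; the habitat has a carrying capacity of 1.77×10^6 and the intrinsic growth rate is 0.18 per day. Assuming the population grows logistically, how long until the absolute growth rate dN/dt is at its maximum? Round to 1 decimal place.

Logistic growth is fastest at N = K/2 = 885000.
A = (K − N₀)/N₀ = 13.508. Set K/(1 + A·e^(−rt)) = K/2 → A·e^(−rt) = 1.
e^(−0.18t) = 1/13.508 = 0.0740291, so t = ln(13.508)/0.18 = 2.6033/0.18 = 14.463.

14.5 days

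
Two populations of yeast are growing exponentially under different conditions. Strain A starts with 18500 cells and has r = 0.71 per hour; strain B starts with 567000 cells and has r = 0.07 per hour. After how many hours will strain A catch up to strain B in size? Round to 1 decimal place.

5.3 hours

Set 18500·e^(0.71t) = 567000·e^(0.07t).
e^((0.71 − 0.07)t) = 567000/18500 → e^(0.64·t) = 30.649.
0.64·t = ln(30.649) = 3.4226, so t = 3.4226/0.64 = 5.3478.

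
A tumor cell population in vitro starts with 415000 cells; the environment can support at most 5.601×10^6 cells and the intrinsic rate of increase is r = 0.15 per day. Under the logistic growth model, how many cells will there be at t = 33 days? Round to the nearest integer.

5145533 cells

A = (K − N₀)/N₀ = (5.601×10^6 − 415000)/415000 = 12.496.
N(t) = K/(1 + A·e^(−rt)) = 5.601×10^6/(1 + 12.496×e^(−0.15×33)).
e^(−4.95) = 0.0070834; denominator = 1 + 12.496×0.0070834 = 1.0885.
N = 5.601×10^6/1.0885 = 5.145533×10^6.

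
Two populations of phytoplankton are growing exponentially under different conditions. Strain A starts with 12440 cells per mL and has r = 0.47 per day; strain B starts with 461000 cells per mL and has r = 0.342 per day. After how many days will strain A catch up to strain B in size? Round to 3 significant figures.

Set 12440·e^(0.47t) = 461000·e^(0.342t).
e^((0.47 − 0.342)t) = 461000/12440 → e^(0.128·t) = 37.058.
0.128·t = ln(37.058) = 3.6125, so t = 3.6125/0.128 = 28.223.

28.2 days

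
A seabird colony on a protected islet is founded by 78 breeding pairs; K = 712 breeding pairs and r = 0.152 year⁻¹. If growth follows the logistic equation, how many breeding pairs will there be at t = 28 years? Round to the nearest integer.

638 breeding pairs

A = (K − N₀)/N₀ = (712 − 78)/78 = 8.1282.
N(t) = K/(1 + A·e^(−rt)) = 712/(1 + 8.1282×e^(−0.152×28)).
e^(−4.256) = 0.014179; denominator = 1 + 8.1282×0.014179 = 1.1152.
N = 712/1.1152 = 638.422.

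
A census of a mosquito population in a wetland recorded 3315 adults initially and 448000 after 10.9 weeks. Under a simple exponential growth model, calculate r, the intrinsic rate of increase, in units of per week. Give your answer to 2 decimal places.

From N(t) = N₀·e^(rt): e^(r·10.9) = 448000/3315 = 135.14.
r·10.9 = ln(135.14) = 4.9063, so r = 4.9063/10.9 = 0.45012.

0.45 per week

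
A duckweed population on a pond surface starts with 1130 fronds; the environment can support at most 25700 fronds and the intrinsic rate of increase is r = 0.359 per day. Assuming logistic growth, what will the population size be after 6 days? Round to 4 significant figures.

A = (K − N₀)/N₀ = (25700 − 1130)/1130 = 21.743.
N(t) = K/(1 + A·e^(−rt)) = 25700/(1 + 21.743×e^(−0.359×6)).
e^(−2.154) = 0.11602; denominator = 1 + 21.743×0.11602 = 3.5226.
N = 25700/3.5226 = 7295.65.

7296 fronds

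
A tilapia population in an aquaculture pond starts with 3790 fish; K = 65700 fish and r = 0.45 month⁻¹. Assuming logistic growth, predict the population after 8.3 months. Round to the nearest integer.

A = (K − N₀)/N₀ = (65700 − 3790)/3790 = 16.335.
N(t) = K/(1 + A·e^(−rt)) = 65700/(1 + 16.335×e^(−0.45×8.3)).
e^(−3.735) = 0.023873; denominator = 1 + 16.335×0.023873 = 1.39.
N = 65700/1.39 = 47267.2.

47267 fish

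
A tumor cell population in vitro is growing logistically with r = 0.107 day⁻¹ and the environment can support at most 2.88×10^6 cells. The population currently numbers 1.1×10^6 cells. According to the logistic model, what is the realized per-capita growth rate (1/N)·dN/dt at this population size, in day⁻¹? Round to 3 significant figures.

0.0661 per day

(1/N)·dN/dt = r(1 − N/K) = 0.107 × (1 − 1.1×10^6/2.88×10^6).
= 0.107 × 0.61806 = 0.066132.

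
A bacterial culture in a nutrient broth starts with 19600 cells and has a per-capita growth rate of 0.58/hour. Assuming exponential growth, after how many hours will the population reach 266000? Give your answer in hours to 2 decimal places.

4.50 hours

Set N₀·e^(rt) = 266000: e^(0.58·t) = 266000/19600 = 13.571.
0.58·t = ln(13.571) = 2.608, so t = 2.608/0.58 = 4.4965.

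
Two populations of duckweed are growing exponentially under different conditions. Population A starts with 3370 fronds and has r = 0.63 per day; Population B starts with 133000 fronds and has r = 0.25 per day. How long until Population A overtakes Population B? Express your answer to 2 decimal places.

Set 3370·e^(0.63t) = 133000·e^(0.25t).
e^((0.63 − 0.25)t) = 133000/3370 → e^(0.38·t) = 39.466.
0.38·t = ln(39.466) = 3.6754, so t = 3.6754/0.38 = 9.6722.

9.67 days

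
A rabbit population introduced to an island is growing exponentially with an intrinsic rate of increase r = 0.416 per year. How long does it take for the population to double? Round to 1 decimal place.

1.7 years

Doubling time t_d = ln(2)/r = 0.6931/0.416 = 1.6662.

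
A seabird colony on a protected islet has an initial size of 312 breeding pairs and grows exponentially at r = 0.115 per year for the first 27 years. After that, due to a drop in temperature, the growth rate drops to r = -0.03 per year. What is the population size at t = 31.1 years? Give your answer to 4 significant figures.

6155 breeding pairs

Phase 1: N(27) = 312·e^(0.115×27) = 312·e^3.105 = 6960.48.
Phase 2 runs for 31.1 − 27 = 4.1 years at r = -0.03.
N(31.1) = 6960.48·e^(-0.03×4.1) = 6960.48·e^-0.123 = 6154.9.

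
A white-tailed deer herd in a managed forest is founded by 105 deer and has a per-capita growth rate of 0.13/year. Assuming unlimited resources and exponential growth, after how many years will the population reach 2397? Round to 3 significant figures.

Set N₀·e^(rt) = 2397: e^(0.13·t) = 2397/105 = 22.829.
0.13·t = ln(22.829) = 3.128, so t = 3.128/0.13 = 24.062.

24.1 years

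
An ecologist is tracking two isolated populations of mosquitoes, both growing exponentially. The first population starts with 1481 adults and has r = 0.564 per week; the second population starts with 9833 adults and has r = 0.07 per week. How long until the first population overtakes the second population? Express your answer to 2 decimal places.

Set 1481·e^(0.564t) = 9833·e^(0.07t).
e^((0.564 − 0.07)t) = 9833/1481 → e^(0.494·t) = 6.6394.
0.494·t = ln(6.6394) = 1.893, so t = 1.893/0.494 = 3.832.

3.83 weeks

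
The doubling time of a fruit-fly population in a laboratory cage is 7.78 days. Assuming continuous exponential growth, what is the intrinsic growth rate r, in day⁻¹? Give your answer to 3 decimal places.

0.089 per day

r = ln(2)/t_d = 0.6931/7.78 = 0.089093.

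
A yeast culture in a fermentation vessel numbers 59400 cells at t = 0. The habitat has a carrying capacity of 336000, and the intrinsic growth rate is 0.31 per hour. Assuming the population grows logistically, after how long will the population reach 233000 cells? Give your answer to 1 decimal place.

7.6 hours

A = (K − N₀)/N₀ = (336000 − 59400)/59400 = 4.6566.
Solve 336000/(1 + 4.6566·e^(−0.31t)) = 233000: 1 + 4.6566·e^(−0.31t) = 1.4421, so e^(−0.31t) = 0.0949326.
−0.31·t = ln(0.0949326) = -2.3546, so t = 2.3546/0.31 = 7.5954.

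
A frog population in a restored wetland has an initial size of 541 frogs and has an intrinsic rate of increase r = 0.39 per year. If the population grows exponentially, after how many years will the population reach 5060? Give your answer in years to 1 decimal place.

5.7 years

Set N₀·e^(rt) = 5060: e^(0.39·t) = 5060/541 = 9.353.
0.39·t = ln(9.353) = 2.2357, so t = 2.2357/0.39 = 5.7326.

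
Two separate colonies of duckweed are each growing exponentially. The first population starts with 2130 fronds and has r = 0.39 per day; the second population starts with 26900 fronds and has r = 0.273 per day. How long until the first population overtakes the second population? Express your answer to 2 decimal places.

21.68 days

Set 2130·e^(0.39t) = 26900·e^(0.273t).
e^((0.39 − 0.273)t) = 26900/2130 → e^(0.117·t) = 12.629.
0.117·t = ln(12.629) = 2.536, so t = 2.536/0.117 = 21.675.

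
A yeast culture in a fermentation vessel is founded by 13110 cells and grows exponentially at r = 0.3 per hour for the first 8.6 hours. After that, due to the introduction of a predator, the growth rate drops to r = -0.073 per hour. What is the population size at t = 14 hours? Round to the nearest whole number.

116650 cells

Phase 1: N(8.6) = 13110·e^(0.3×8.6) = 13110·e^2.58 = 173014.
Phase 2 runs for 14 − 8.6 = 5.4 hours at r = -0.073.
N(14) = 173014·e^(-0.073×5.4) = 173014·e^-0.3942 = 116650.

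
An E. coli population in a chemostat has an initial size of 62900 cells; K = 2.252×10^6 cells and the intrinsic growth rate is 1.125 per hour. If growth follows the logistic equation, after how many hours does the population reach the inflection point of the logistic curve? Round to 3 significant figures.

3.16 hours

Logistic growth is fastest at N = K/2 = 1.126×10^6.
A = (K − N₀)/N₀ = 34.803. Set K/(1 + A·e^(−rt)) = K/2 → A·e^(−rt) = 1.
e^(−1.125t) = 1/34.803 = 0.0287333, so t = ln(34.803)/1.125 = 3.5497/1.125 = 3.1553.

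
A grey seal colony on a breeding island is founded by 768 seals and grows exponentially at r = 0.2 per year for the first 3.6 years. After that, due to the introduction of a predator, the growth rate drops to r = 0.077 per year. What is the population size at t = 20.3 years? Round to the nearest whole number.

Phase 1: N(3.6) = 768·e^(0.2×3.6) = 768·e^0.72 = 1577.8.
Phase 2 runs for 20.3 − 3.6 = 16.7 years at r = 0.077.
N(20.3) = 1577.8·e^(0.077×16.7) = 1577.8·e^1.286 = 5708.38.

5708 seals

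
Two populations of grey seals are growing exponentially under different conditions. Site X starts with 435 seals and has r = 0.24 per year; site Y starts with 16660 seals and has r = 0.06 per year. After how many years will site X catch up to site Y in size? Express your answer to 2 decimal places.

20.25 years

Set 435·e^(0.24t) = 16660·e^(0.06t).
e^((0.24 − 0.06)t) = 16660/435 → e^(0.18·t) = 38.299.
0.18·t = ln(38.299) = 3.6454, so t = 3.6454/0.18 = 20.252.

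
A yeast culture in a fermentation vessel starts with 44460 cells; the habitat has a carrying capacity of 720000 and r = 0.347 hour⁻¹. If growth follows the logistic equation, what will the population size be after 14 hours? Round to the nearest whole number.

A = (K − N₀)/N₀ = (720000 − 44460)/44460 = 15.194.
N(t) = K/(1 + A·e^(−rt)) = 720000/(1 + 15.194×e^(−0.347×14)).
e^(−4.858) = 0.007766; denominator = 1 + 15.194×0.007766 = 1.118.
N = 720000/1.118 = 644008.

644008 cells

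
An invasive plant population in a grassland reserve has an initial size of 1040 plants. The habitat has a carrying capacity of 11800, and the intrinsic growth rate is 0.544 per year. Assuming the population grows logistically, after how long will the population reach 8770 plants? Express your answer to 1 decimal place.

6.2 years

A = (K − N₀)/N₀ = (11800 − 1040)/1040 = 10.346.
Solve 11800/(1 + 10.346·e^(−0.544t)) = 8770: 1 + 10.346·e^(−0.544t) = 1.3455, so e^(−0.544t) = 0.0333937.
−0.544·t = ln(0.0333937) = -3.3994, so t = 3.3994/0.544 = 6.2489.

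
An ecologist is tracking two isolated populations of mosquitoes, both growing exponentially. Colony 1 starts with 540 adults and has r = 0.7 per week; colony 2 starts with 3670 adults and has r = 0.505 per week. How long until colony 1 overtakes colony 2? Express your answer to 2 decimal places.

9.83 weeks

Set 540·e^(0.7t) = 3670·e^(0.505t).
e^((0.7 − 0.505)t) = 3670/540 → e^(0.195·t) = 6.7963.
0.195·t = ln(6.7963) = 1.9164, so t = 1.9164/0.195 = 9.8276.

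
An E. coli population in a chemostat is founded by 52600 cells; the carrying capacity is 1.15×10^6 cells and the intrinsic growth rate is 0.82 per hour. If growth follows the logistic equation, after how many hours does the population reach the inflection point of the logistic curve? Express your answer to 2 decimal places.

3.70 hours

Logistic growth is fastest at N = K/2 = 575000.
A = (K − N₀)/N₀ = 20.863. Set K/(1 + A·e^(−rt)) = K/2 → A·e^(−rt) = 1.
e^(−0.82t) = 1/20.863 = 0.0479315, so t = ln(20.863)/0.82 = 3.038/0.82 = 3.7049.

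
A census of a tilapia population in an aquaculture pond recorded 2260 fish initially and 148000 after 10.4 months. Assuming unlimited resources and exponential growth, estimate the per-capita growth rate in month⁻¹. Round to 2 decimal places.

From N(t) = N₀·e^(rt): e^(r·10.4) = 148000/2260 = 65.487.
r·10.4 = ln(65.487) = 4.1818, so r = 4.1818/10.4 = 0.4021.

0.40 per month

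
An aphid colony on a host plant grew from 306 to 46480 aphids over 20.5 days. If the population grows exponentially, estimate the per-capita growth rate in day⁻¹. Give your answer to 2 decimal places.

From N(t) = N₀·e^(rt): e^(r·20.5) = 46480/306 = 151.9.
r·20.5 = ln(151.9) = 5.0232, so r = 5.0232/20.5 = 0.24503.

0.25 per day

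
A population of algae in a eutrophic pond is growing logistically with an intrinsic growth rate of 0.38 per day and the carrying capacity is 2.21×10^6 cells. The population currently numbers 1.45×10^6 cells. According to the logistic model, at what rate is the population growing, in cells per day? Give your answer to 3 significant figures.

189000 cells per day

dN/dt = rN(1 − N/K) = 0.38 × 1.45×10^6 × (1 − 1.45×10^6/2.21×10^6).
1 − 1.45×10^6/2.21×10^6 = 0.34389; dN/dt = 0.38 × 1.45×10^6 × 0.34389 = 1.89484×10^5.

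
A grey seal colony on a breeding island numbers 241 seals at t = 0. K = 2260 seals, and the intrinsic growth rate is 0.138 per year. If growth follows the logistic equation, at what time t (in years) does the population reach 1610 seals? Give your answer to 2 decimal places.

21.98 years

A = (K − N₀)/N₀ = (2260 − 241)/241 = 8.3776.
Solve 2260/(1 + 8.3776·e^(−0.138t)) = 1610: 1 + 8.3776·e^(−0.138t) = 1.4037, so e^(−0.138t) = 0.0481913.
−0.138·t = ln(0.0481913) = -3.0326, so t = 3.0326/0.138 = 21.975.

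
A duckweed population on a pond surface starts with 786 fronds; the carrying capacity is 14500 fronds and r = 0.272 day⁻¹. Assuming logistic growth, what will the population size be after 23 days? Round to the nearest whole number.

14030 fronds

A = (K − N₀)/N₀ = (14500 − 786)/786 = 17.448.
N(t) = K/(1 + A·e^(−rt)) = 14500/(1 + 17.448×e^(−0.272×23)).
e^(−6.256) = 0.0019189; denominator = 1 + 17.448×0.0019189 = 1.0335.
N = 14500/1.0335 = 14030.3.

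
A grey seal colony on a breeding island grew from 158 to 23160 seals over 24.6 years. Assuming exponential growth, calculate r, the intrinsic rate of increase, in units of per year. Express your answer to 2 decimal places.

From N(t) = N₀·e^(rt): e^(r·24.6) = 23160/158 = 146.58.
r·24.6 = ln(146.58) = 4.9876, so r = 4.9876/24.6 = 0.20275.

0.20 per year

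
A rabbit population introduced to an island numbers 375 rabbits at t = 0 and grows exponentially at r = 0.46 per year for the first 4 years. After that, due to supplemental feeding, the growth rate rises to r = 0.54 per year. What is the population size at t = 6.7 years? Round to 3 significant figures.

Phase 1: N(4) = 375·e^(0.46×4) = 375·e^1.84 = 2361.2.
Phase 2 runs for 6.7 − 4 = 2.7 years at r = 0.54.
N(6.7) = 2361.2·e^(0.54×2.7) = 2361.2·e^1.458 = 10146.9.

10100 rabbits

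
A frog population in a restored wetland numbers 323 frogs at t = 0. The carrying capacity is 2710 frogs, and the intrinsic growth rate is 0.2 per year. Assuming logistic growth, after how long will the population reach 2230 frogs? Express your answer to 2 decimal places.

A = (K − N₀)/N₀ = (2710 − 323)/323 = 7.3901.
Solve 2710/(1 + 7.3901·e^(−0.2t)) = 2230: 1 + 7.3901·e^(−0.2t) = 1.2152, so e^(−0.2t) = 0.0291264.
−0.2·t = ln(0.0291264) = -3.5361, so t = 3.5361/0.2 = 17.681.

17.68 years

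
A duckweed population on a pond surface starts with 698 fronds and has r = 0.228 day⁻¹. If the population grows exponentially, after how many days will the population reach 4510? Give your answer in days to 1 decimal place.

Set N₀·e^(rt) = 4510: e^(0.228·t) = 4510/698 = 6.4613.
0.228·t = ln(6.4613) = 1.8658, so t = 1.8658/0.228 = 8.1835.

8.2 days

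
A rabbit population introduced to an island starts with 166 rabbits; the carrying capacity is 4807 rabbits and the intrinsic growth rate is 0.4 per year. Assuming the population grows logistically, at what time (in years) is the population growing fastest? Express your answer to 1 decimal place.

Logistic growth is fastest at N = K/2 = 2403.5.
A = (K − N₀)/N₀ = 27.958. Set K/(1 + A·e^(−rt)) = K/2 → A·e^(−rt) = 1.
e^(−0.4t) = 1/27.958 = 0.0357682, so t = ln(27.958)/0.4 = 3.3307/0.4 = 8.3267.

8.3 years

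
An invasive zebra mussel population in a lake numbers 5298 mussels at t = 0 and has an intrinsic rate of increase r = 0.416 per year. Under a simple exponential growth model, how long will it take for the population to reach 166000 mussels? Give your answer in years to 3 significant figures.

Set N₀·e^(rt) = 166000: e^(0.416·t) = 166000/5298 = 31.333.
0.416·t = ln(31.333) = 3.4447, so t = 3.4447/0.416 = 8.2804.

8.28 years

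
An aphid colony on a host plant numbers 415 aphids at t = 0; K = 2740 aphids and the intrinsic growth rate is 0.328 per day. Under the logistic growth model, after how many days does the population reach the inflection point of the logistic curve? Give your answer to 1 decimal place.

5.3 days

Logistic growth is fastest at N = K/2 = 1370.
A = (K − N₀)/N₀ = 5.6024. Set K/(1 + A·e^(−rt)) = K/2 → A·e^(−rt) = 1.
e^(−0.328t) = 1/5.6024 = 0.178495, so t = ln(5.6024)/0.328 = 1.7232/0.328 = 5.2536.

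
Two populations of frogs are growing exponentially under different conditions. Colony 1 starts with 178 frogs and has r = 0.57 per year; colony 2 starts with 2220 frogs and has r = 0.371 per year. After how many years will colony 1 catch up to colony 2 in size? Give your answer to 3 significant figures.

Set 178·e^(0.57t) = 2220·e^(0.371t).
e^((0.57 − 0.371)t) = 2220/178 → e^(0.199·t) = 12.472.
0.199·t = ln(12.472) = 2.5235, so t = 2.5235/0.199 = 12.681.

12.7 years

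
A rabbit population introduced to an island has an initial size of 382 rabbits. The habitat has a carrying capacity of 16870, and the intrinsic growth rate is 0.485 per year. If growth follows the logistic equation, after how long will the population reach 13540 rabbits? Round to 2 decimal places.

A = (K − N₀)/N₀ = (16870 − 382)/382 = 43.162.
Solve 16870/(1 + 43.162·e^(−0.485t)) = 13540: 1 + 43.162·e^(−0.485t) = 1.2459, so e^(−0.485t) = 0.00569798.
−0.485·t = ln(0.00569798) = -5.1676, so t = 5.1676/0.485 = 10.655.

10.65 years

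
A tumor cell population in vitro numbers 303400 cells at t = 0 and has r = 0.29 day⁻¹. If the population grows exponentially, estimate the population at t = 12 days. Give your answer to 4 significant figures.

N(t) = N₀·e^(rt) = 303400 × e^(0.29×12) = 303400 × e^3.48.
e^3.48 ≈ 32.46, so N ≈ 303400 × 32.46 = 9.84828×10^6.

9848000 cells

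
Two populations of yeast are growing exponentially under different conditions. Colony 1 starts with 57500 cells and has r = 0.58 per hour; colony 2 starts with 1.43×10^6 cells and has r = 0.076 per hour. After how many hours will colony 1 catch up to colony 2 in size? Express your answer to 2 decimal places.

6.38 hours

Set 57500·e^(0.58t) = 1.43×10^6·e^(0.076t).
e^((0.58 − 0.076)t) = 1.43×10^6/57500 → e^(0.504·t) = 24.87.
0.504·t = ln(24.87) = 3.2136, so t = 3.2136/0.504 = 6.3763.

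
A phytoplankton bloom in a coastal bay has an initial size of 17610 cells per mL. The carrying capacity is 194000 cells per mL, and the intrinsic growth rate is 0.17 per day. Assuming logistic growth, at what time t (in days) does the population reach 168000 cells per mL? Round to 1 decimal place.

24.5 days

A = (K − N₀)/N₀ = (194000 − 17610)/17610 = 10.016.
Solve 194000/(1 + 10.016·e^(−0.17t)) = 168000: 1 + 10.016·e^(−0.17t) = 1.1548, so e^(−0.17t) = 0.0154507.
−0.17·t = ln(0.0154507) = -4.1701, so t = 4.1701/0.17 = 24.53.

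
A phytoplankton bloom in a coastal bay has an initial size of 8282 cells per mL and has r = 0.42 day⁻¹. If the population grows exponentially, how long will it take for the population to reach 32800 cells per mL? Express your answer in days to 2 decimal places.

Set N₀·e^(rt) = 32800: e^(0.42·t) = 32800/8282 = 3.9604.
0.42·t = ln(3.9604) = 1.3763, so t = 1.3763/0.42 = 3.277.

3.28 days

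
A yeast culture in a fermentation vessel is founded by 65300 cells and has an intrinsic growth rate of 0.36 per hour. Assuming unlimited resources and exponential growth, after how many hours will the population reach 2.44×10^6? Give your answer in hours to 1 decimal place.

Set N₀·e^(rt) = 2.44×10^6: e^(0.36·t) = 2.44×10^6/65300 = 37.366.
0.36·t = ln(37.366) = 3.6208, so t = 3.6208/0.36 = 10.058.

10.1 hours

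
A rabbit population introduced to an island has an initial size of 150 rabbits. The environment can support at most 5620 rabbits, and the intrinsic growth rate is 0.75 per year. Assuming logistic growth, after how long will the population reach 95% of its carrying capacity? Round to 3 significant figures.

8.72 years

A = (K − N₀)/N₀ = (5620 − 150)/150 = 36.467.
Solve 5620/(1 + 36.467·e^(−0.75t)) = 5339: 1 + 36.467·e^(−0.75t) = 1.0526, so e^(−0.75t) = 0.00144328.
−0.75·t = ln(0.00144328) = -6.5408, so t = 6.5408/0.75 = 8.7211.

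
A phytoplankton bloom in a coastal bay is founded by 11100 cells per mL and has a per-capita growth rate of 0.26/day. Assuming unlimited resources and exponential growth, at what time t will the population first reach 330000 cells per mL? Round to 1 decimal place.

Set N₀·e^(rt) = 330000: e^(0.26·t) = 330000/11100 = 29.73.
0.26·t = ln(29.73) = 3.3921, so t = 3.3921/0.26 = 13.047.

13.0 days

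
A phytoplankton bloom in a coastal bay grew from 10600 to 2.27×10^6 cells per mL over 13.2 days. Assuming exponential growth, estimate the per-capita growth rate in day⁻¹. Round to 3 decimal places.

From N(t) = N₀·e^(rt): e^(r·13.2) = 2.27×10^6/10600 = 214.15.
r·13.2 = ln(214.15) = 5.3667, so r = 5.3667/13.2 = 0.40657.

0.407 per day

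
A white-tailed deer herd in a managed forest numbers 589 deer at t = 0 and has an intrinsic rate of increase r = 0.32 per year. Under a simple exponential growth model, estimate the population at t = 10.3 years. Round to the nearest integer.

N(t) = N₀·e^(rt) = 589 × e^(0.32×10.3) = 589 × e^3.296.
e^3.296 ≈ 27.004, so N ≈ 589 × 27.004 = 15905.6.

15906 deer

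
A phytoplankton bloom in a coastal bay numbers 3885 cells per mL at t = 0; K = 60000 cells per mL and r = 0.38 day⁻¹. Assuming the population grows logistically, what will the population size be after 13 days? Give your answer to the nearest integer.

54380 cells per mL

A = (K − N₀)/N₀ = (60000 − 3885)/3885 = 14.444.
N(t) = K/(1 + A·e^(−rt)) = 60000/(1 + 14.444×e^(−0.38×13)).
e^(−4.94) = 0.0071546; denominator = 1 + 14.444×0.0071546 = 1.1033.
N = 60000/1.1033 = 54380.3.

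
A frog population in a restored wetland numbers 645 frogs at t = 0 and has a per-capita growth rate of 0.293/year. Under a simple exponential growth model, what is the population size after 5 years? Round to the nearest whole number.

2791 frogs

N(t) = N₀·e^(rt) = 645 × e^(0.293×5) = 645 × e^1.465.
e^1.465 ≈ 4.3275, so N ≈ 645 × 4.3275 = 2791.27.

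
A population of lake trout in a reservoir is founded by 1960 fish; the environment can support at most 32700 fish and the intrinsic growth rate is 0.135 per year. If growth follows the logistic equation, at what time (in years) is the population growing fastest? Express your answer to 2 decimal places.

20.39 years

Logistic growth is fastest at N = K/2 = 16350.
A = (K − N₀)/N₀ = 15.684. Set K/(1 + A·e^(−rt)) = K/2 → A·e^(−rt) = 1.
e^(−0.135t) = 1/15.684 = 0.0637606, so t = ln(15.684)/0.135 = 2.7526/0.135 = 20.39.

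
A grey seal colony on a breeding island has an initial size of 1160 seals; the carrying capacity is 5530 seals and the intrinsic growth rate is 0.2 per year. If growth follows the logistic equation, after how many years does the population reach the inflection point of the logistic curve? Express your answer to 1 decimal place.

6.6 years

Logistic growth is fastest at N = K/2 = 2765.
A = (K − N₀)/N₀ = 3.7672. Set K/(1 + A·e^(−rt)) = K/2 → A·e^(−rt) = 1.
e^(−0.2t) = 1/3.7672 = 0.265446, so t = ln(3.7672)/0.2 = 1.3263/0.2 = 6.6317.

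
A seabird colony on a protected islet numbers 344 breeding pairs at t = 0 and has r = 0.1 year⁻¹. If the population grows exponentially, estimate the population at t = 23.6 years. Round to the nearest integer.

3643 breeding pairs

N(t) = N₀·e^(rt) = 344 × e^(0.1×23.6) = 344 × e^2.36.
e^2.36 ≈ 10.591, so N ≈ 344 × 10.591 = 3643.29.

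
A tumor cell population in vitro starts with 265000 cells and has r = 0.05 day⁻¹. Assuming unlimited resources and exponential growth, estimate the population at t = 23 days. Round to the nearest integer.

N(t) = N₀·e^(rt) = 265000 × e^(0.05×23) = 265000 × e^1.15.
e^1.15 ≈ 3.1582, so N ≈ 265000 × 3.1582 = 836921.

836921 cells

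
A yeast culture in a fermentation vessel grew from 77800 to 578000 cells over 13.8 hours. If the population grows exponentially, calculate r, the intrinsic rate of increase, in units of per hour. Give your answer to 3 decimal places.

From N(t) = N₀·e^(rt): e^(r·13.8) = 578000/77800 = 7.4293.
r·13.8 = ln(7.4293) = 2.0054, so r = 2.0054/13.8 = 0.14532.

0.145 per hour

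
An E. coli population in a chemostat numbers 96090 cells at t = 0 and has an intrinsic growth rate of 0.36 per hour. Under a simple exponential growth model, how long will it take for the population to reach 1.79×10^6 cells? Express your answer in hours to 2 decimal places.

8.12 hours

Set N₀·e^(rt) = 1.79×10^6: e^(0.36·t) = 1.79×10^6/96090 = 18.628.
0.36·t = ln(18.628) = 2.9247, so t = 2.9247/0.36 = 8.1241.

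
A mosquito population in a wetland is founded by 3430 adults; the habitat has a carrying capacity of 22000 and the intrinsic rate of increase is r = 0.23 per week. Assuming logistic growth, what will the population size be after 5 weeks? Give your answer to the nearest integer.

A = (K − N₀)/N₀ = (22000 − 3430)/3430 = 5.414.
N(t) = K/(1 + A·e^(−rt)) = 22000/(1 + 5.414×e^(−0.23×5)).
e^(−1.15) = 0.31664; denominator = 1 + 5.414×0.31664 = 2.7143.
N = 22000/2.7143 = 8105.31.

8105 adults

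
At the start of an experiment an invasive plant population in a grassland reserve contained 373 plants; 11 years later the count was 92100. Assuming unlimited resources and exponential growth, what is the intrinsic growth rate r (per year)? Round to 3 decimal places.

From N(t) = N₀·e^(rt): e^(r·11) = 92100/373 = 246.92.
r·11 = ln(246.92) = 5.5091, so r = 5.5091/11 = 0.50082.

0.501 per year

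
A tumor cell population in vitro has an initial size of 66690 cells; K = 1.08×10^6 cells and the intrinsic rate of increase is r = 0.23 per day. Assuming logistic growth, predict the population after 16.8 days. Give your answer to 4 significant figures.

A = (K − N₀)/N₀ = (1.08×10^6 − 66690)/66690 = 15.194.
N(t) = K/(1 + A·e^(−rt)) = 1.08×10^6/(1 + 15.194×e^(−0.23×16.8)).
e^(−3.864) = 0.020984; denominator = 1 + 15.194×0.020984 = 1.3188.
N = 1.08×10^6/1.3188 = 818904.

818900 cells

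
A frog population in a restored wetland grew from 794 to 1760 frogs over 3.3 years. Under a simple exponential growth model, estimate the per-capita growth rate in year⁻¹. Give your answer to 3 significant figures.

From N(t) = N₀·e^(rt): e^(r·3.3) = 1760/794 = 2.2166.
r·3.3 = ln(2.2166) = 0.79599, so r = 0.79599/3.3 = 0.24121.

0.241 per year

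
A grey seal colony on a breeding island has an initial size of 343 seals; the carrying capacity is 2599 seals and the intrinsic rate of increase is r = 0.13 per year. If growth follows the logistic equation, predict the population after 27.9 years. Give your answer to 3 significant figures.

A = (K − N₀)/N₀ = (2599 − 343)/343 = 6.5773.
N(t) = K/(1 + A·e^(−rt)) = 2599/(1 + 6.5773×e^(−0.13×27.9)).
e^(−3.627) = 0.026596; denominator = 1 + 6.5773×0.026596 = 1.1749.
N = 2599/1.1749 = 2212.05.

2210 seals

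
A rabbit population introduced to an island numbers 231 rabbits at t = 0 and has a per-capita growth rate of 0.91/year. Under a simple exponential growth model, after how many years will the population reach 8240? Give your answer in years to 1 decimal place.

3.9 years

Set N₀·e^(rt) = 8240: e^(0.91·t) = 8240/231 = 35.671.
0.91·t = ln(35.671) = 3.5743, so t = 3.5743/0.91 = 3.9278.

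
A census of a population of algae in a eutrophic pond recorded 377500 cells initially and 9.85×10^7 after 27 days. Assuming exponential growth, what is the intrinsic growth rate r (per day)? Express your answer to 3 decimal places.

From N(t) = N₀·e^(rt): e^(r·27) = 9.85×10^7/377500 = 260.93.
r·27 = ln(260.93) = 5.5642, so r = 5.5642/27 = 0.20608.

0.206 per day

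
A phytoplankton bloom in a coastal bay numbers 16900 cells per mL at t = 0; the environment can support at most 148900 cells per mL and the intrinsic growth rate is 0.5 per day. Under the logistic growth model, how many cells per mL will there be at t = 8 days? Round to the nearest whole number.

A = (K − N₀)/N₀ = (148900 − 16900)/16900 = 7.8107.
N(t) = K/(1 + A·e^(−rt)) = 148900/(1 + 7.8107×e^(−0.5×8)).
e^(−4) = 0.018316; denominator = 1 + 7.8107×0.018316 = 1.1431.
N = 148900/1.1431 = 130265.

130265 cells per mL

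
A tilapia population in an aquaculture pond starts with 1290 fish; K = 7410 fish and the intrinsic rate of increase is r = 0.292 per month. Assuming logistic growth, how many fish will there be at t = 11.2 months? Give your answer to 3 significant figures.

A = (K − N₀)/N₀ = (7410 − 1290)/1290 = 4.7442.
N(t) = K/(1 + A·e^(−rt)) = 7410/(1 + 4.7442×e^(−0.292×11.2)).
e^(−3.27) = 0.037991; denominator = 1 + 4.7442×0.037991 = 1.1802.
N = 7410/1.1802 = 6278.4.

6280 fish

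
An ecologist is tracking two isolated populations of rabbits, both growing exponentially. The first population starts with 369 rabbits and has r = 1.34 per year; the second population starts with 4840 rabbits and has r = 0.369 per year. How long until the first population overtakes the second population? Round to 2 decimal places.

Set 369·e^(1.34t) = 4840·e^(0.369t).
e^((1.34 − 0.369)t) = 4840/369 → e^(0.971·t) = 13.117.
0.971·t = ln(13.117) = 2.5739, so t = 2.5739/0.971 = 2.6507.

2.65 years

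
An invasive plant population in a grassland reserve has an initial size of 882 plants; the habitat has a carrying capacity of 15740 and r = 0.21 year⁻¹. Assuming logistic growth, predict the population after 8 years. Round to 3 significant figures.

3800 plants

A = (K − N₀)/N₀ = (15740 − 882)/882 = 16.846.
N(t) = K/(1 + A·e^(−rt)) = 15740/(1 + 16.846×e^(−0.21×8)).
e^(−1.68) = 0.18637; denominator = 1 + 16.846×0.18637 = 4.1396.
N = 15740/4.1396 = 3802.28.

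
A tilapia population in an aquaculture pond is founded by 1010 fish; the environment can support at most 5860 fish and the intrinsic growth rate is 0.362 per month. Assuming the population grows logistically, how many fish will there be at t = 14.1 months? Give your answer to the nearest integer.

5694 fish

A = (K − N₀)/N₀ = (5860 − 1010)/1010 = 4.802.
N(t) = K/(1 + A·e^(−rt)) = 5860/(1 + 4.802×e^(−0.362×14.1)).
e^(−5.104) = 0.0060712; denominator = 1 + 4.802×0.0060712 = 1.0292.
N = 5860/1.0292 = 5694.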